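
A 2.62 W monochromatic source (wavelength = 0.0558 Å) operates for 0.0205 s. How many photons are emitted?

1.51 × 10^12 photons

Total energy: E_total = P·t = 2.62 × 0.0205 = 0.05371 J.
Per-photon energy: E = 3.560 × 10^-14 J.
N = E_total / E_photon = 1.51 × 10^12.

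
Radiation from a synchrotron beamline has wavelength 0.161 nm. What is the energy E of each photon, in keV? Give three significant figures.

7.70 keV

Convert to SI: λ = 0.161 nm = 1.61 × 10^-10 m.
Since E = hc/λ for a photon, E = 1.234 × 10^-15 J.
Converting to keV: E = 7.701 keV ≈ 7.70 keV.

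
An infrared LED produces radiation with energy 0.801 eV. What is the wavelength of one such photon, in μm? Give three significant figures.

Use h = 6.62607015e-34 J·s, c = 2.99792458e8 m/s, 1 eV = 1.602176634e-19 J.
In SI units: E = 0.801 eV = 1.2833e-19 J.
Since λ = hc/E for a photon, λ = 1.548e-6 m.
Converting to μm: λ = 1.548 μm ≈ 1.55 μm.

1.55 μm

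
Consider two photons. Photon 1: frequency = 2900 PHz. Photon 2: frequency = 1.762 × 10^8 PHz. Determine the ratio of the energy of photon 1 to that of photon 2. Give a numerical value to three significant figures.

E_1 = 1.922 × 10^-15 J (from frequency = 2900 PHz, via E = hf).
E_2 = 1.168 × 10^-10 J (from frequency = 1.762 × 10^8 PHz, via E = hf).
Ratio = 1.922 × 10^-15 / 1.168 × 10^-10 = 1.65 × 10^-5.

1.65 × 10^-5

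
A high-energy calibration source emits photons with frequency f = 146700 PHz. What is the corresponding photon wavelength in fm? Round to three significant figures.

In SI units: f = 146700 PHz = 1.467·10^20 Hz.
The photon relation is λ = c/f, giving λ = 2.044·10^-12 m.
Converting to fm: λ = 2044 fm ≈ 2040 fm.

2040 fm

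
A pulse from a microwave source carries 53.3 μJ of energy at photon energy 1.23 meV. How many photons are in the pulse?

2.70 × 10^17 photons

Per-photon energy: E = 1.971 × 10^-22 J (from energy = 1.23 meV).
N = E_total / E_photon = 5.33 × 10^-5 J / 1.971 × 10^-22 J = 2.70 × 10^17.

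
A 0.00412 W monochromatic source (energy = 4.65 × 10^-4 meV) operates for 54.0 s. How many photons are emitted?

Total energy: E_total = P·t = 0.00412 × 54.0 = 0.2225 J.
Per-photon energy: E = 7.450 × 10^-26 J.
N = E_total / E_photon = 2.99 × 10^24.

2.99 × 10^24 photons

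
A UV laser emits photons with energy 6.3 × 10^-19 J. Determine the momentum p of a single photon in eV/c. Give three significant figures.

For a photon p = E/c, so p = 2.101 × 10^-27 kg·m/s.
Converting to eV/c: p = 3.932 eV/c ≈ 3.93 eV/c.

3.93 eV/c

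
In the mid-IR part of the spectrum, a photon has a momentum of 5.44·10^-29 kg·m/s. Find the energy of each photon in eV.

0.102 eV

Apply E = pc: E = 1.631·10^-20 J.
Converting to eV: E = 0.1018 eV ≈ 0.102 eV.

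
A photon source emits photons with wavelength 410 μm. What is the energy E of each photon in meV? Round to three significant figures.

3.02 meV

First convert: λ = 410 μm = 4.1 × 10^-4 m.
Apply E = hc/λ: E = 4.845 × 10^-22 J.
Converting to meV: E = 3.024 meV ≈ 3.02 meV.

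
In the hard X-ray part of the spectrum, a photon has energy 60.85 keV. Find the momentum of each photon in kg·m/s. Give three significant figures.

3.25 × 10^-23 kg·m/s

In SI units: E = 60.85 keV = 9.7492 × 10^-15 J.
Apply p = E/c: p = 3.252 × 10^-23 kg·m/s.
So p ≈ 3.25 × 10^-23 kg·m/s.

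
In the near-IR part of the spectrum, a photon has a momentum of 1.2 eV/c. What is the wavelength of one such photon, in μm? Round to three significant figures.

1.03 μm

Take h = 6.62607015e-34 J·s, c = 2.99792458e8 m/s, 1 eV = 1.602176634e-19 J.
First convert: p = 1.2 eV/c = 6.4131e-28 kg·m/s.
Since λ = h/p for a photon, λ = 1.033e-6 m.
Converting to μm: λ = 1.033 μm ≈ 1.03 μm.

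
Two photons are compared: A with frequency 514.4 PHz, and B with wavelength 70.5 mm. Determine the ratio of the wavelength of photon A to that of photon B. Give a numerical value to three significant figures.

8.27·10^-9

λ_A = 5.828·10^-10 m (from frequency = 514.4 PHz, via λ = c/f).
λ_B = 0.07050 m (from wavelength = 70.5 mm, via λ given directly).
Ratio = 5.828·10^-10 / 0.07050 = 8.27·10^-9.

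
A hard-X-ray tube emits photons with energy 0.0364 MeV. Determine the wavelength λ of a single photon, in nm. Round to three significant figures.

0.0341 nm

(h = 6.62607015e-34 J·s, c = 2.99792458e8 m/s, 1 eV = 1.602176634e-19 J.)
Convert to SI: E = 0.0364 MeV = 5.8319e-15 J.
For a photon λ = hc/E, so λ = 3.406e-11 m.
Converting to nm: λ = 0.03406 nm ≈ 0.0341 nm.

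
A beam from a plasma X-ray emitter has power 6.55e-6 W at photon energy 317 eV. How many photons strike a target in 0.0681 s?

Total energy: E_total = P·t = 6.55e-6 × 0.0681 = 4.461e-7 J.
Per-photon energy: E = 5.079e-17 J.
N = E_total / E_photon = 8.78e9.

8.78e9 photons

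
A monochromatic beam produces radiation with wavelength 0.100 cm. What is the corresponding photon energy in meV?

(h = 6.62607015 × 10^-34 J·s, c = 2.99792458 × 10^8 m/s, 1 eV = 1.602176634 × 10^-19 J.)
First convert: λ = 0.100 cm = 0.00100 m.
Since E = hc/λ for a photon, E = 1.986 × 10^-22 J.
Converting to meV: E = 1.240 meV ≈ 1.24 meV.

1.24 meV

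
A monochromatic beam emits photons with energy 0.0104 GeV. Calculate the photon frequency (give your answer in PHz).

2.51e6 PHz

Use h = 6.62607015e-34 J·s, 1 eV = 1.602176634e-19 J.
Convert to SI: E = 0.0104 GeV = 1.6663e-12 J.
The photon relation is f = E/h, giving f = 2.515e21 Hz.
Converting to PHz: f = 2.515e6 PHz ≈ 2.51e6 PHz.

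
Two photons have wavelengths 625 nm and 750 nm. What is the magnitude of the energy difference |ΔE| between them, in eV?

0.331 eV

Using E = hc/λ: E₁ = 3.178e-19 J, E₂ = 2.649e-19 J.
|ΔE| = |3.178e-19 − 2.649e-19| = 5.30e-20 J = 0.331 eV.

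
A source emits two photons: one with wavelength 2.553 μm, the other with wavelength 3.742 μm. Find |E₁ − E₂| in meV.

154 meV

Using E = hc/λ: E₁ = 7.7808e-20 J, E₂ = 5.3085e-20 J.
|ΔE| = |7.7808e-20 − 5.3085e-20| = 2.47e-20 J = 154 meV.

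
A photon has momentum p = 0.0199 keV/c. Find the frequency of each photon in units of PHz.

Convert to SI: p = 0.0199 keV/c = 1.0635e-26 kg·m/s.
For a photon f = pc/h, so f = 4.812e15 Hz.
Converting to PHz: f = 4.812 PHz ≈ 4.81 PHz.

4.81 PHz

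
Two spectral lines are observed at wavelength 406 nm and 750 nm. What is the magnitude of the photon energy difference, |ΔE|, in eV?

Using E = hc/λ: E₁ = 4.893e-19 J, E₂ = 2.649e-19 J.
|ΔE| = |4.893e-19 − 2.649e-19| = 2.24e-19 J = 1.40 eV.

1.40 eV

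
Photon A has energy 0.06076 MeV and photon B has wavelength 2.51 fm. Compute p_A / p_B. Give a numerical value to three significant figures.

1.23 × 10^-4

p_A = 3.247 × 10^-23 kg·m/s (from energy = 0.06076 MeV, via p = E/c).
p_B = 2.640 × 10^-19 kg·m/s (from wavelength = 2.51 fm, via p = h/λ).
Ratio = 3.247 × 10^-23 / 2.640 × 10^-19 = 1.23 × 10^-4.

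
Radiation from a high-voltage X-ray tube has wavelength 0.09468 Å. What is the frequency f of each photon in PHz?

3.17·10^4 PHz

Take c = 2.99792458·10^8 m/s.
First convert: λ = 0.09468 Å = 9.468·10^-12 m.
Apply f = c/λ: f = 3.166·10^19 Hz.
Converting to PHz: f = 31660 PHz ≈ 3.17·10^4 PHz.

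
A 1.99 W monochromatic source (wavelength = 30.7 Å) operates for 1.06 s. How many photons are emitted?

Total energy: E_total = P·t = 1.99 × 1.06 = 2.109 J.
Per-photon energy: E = 6.471·10^-17 J.
N = E_total / E_photon = 3.26·10^16.

3.26·10^16 photons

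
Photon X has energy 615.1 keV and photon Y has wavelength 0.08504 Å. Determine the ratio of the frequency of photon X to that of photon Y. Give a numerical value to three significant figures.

4.22

f_X = 1.487·10^20 Hz (from energy = 615.1 keV, via f = E/h).
f_Y = 3.525·10^19 Hz (from wavelength = 0.08504 Å, via f = c/λ).
Ratio = 1.487·10^20 / 3.525·10^19 = 4.22.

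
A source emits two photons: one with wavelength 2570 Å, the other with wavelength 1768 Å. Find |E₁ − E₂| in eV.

2.19 eV

Using E = hc/λ: E₁ = 7.7294e-19 J, E₂ = 1.1236e-18 J.
|ΔE| = |7.7294e-19 − 1.1236e-18| = 3.51e-19 J = 2.19 eV.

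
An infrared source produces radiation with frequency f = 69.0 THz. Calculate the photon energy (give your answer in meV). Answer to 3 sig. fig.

285 meV

First convert: f = 69.0 THz = 6.90 × 10^13 Hz.
The photon relation is E = hf, giving E = 4.572 × 10^-20 J.
Converting to meV: E = 285.4 meV ≈ 285 meV.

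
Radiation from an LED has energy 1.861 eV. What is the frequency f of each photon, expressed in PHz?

In SI units: E = 1.861 eV = 2.9817e-19 J.
For a photon f = E/h, so f = 4.500e14 Hz.
Converting to PHz: f = 0.4500 PHz ≈ 0.450 PHz.

0.450 PHz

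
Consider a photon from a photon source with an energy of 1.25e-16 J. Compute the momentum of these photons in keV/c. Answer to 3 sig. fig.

0.780 keV/c

Take c = 2.99792458e8 m/s, 1 eV = 1.602176634e-19 J.
The photon relation is p = E/c, giving p = 4.170e-25 kg·m/s.
Converting to keV/c: p = 0.7802 keV/c ≈ 0.780 keV/c.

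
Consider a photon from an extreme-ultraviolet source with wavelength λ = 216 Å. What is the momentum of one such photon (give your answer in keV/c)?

0.0574 keV/c

(h = 6.62607015 × 10^-34 J·s, c = 2.99792458 × 10^8 m/s, 1 eV = 1.602176634 × 10^-19 J.)
In SI units: λ = 216 Å = 2.16 × 10^-8 m.
The photon relation is p = h/λ, giving p = 3.068 × 10^-26 kg·m/s.
Converting to keV/c: p = 0.05740 keV/c ≈ 0.0574 keV/c.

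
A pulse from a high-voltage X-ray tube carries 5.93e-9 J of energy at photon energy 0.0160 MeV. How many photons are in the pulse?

Per-photon energy: E = 2.563e-15 J (from energy = 0.0160 MeV).
N = E_total / E_photon = 5.93e-9 J / 2.563e-15 J = 2.31e6.

2.31e6 photons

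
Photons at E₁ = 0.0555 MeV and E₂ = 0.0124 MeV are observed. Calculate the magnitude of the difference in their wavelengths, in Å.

Using λ = hc/E: λ₁ = 2.234e-11 m, λ₂ = 9.999e-11 m.
|Δλ| = |2.234e-11 − 9.999e-11| = 7.76e-11 m = 0.776 Å.

0.776 Å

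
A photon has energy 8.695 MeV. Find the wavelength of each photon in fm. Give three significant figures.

143 fm

In SI units: E = 8.695 MeV = 1.3931e-12 J.
For a photon λ = hc/E, so λ = 1.426e-13 m.
Converting to fm: λ = 142.6 fm ≈ 143 fm.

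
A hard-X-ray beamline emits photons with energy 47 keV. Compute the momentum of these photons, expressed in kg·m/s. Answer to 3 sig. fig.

2.51 × 10^-23 kg·m/s

In SI units: E = 47 keV = 7.5302 × 10^-15 J.
The photon relation is p = E/c, giving p = 2.512 × 10^-23 kg·m/s.
So p ≈ 2.51 × 10^-23 kg·m/s.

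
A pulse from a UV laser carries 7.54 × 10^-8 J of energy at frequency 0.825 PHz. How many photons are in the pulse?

1.38 × 10^11 photons

Per-photon energy: E = 5.467 × 10^-19 J (from frequency = 0.825 PHz).
N = E_total / E_photon = 7.54 × 10^-8 J / 5.467 × 10^-19 J = 1.38 × 10^11.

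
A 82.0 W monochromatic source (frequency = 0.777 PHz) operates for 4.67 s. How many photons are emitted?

7.44e20 photons

Total energy: E_total = P·t = 82.0 × 4.67 = 382.9 J.
Per-photon energy: E = 5.148e-19 J.
N = E_total / E_photon = 7.44e20.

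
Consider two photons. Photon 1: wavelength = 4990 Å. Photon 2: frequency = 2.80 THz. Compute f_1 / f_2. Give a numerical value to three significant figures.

f_1 = 6.008 × 10^14 Hz (from wavelength = 4990 Å, via f = c/λ).
f_2 = 2.800 × 10^12 Hz (from frequency = 2.80 THz, via f given directly).
Ratio = 6.008 × 10^14 / 2.800 × 10^12 = 215.

215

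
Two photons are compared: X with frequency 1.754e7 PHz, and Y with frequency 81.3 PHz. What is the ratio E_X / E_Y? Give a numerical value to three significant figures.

E_X = 1.162e-11 J (from frequency = 1.754e7 PHz, via E = hf).
E_Y = 5.387e-17 J (from frequency = 81.3 PHz, via E = hf).
Ratio = 1.162e-11 / 5.387e-17 = 2.16e5.

2.16e5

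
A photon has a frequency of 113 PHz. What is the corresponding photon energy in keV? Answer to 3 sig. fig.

0.467 keV

(h = 6.62607015·10^-34 J·s, 1 eV = 1.602176634·10^-19 J.)
First convert: f = 113 PHz = 1.13·10^17 Hz.
For a photon E = hf, so E = 7.487·10^-17 J.
Converting to keV: E = 0.4673 keV ≈ 0.467 keV.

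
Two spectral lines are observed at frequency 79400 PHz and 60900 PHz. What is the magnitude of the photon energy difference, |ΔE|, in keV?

Using E = hf: E₁ = 5.261e-14 J, E₂ = 4.035e-14 J.
|ΔE| = |5.261e-14 − 4.035e-14| = 1.23e-14 J = 76.5 keV.

76.5 keV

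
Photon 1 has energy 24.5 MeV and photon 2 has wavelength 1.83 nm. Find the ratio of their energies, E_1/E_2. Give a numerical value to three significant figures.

E_1 = 3.925e-12 J (from energy = 24.5 MeV, via E given directly).
E_2 = 1.085e-16 J (from wavelength = 1.83 nm, via E = hc/λ).
Ratio = 3.925e-12 / 1.085e-16 = 3.62e4.

3.62e4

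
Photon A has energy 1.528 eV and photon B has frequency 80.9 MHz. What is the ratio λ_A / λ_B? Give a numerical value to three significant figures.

2.19 × 10^-7

λ_A = 8.114 × 10^-7 m (from energy = 1.528 eV, via λ = hc/E).
λ_B = 3.706 m (from frequency = 80.9 MHz, via λ = c/f).
Ratio = 8.114 × 10^-7 / 3.706 = 2.19 × 10^-7.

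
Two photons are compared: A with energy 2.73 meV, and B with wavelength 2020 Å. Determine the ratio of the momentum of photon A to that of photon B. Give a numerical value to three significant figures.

4.45·10^-4

p_A = 1.459·10^-30 kg·m/s (from energy = 2.73 meV, via p = E/c).
p_B = 3.280·10^-27 kg·m/s (from wavelength = 2020 Å, via p = h/λ).
Ratio = 1.459·10^-30 / 3.280·10^-27 = 4.45·10^-4.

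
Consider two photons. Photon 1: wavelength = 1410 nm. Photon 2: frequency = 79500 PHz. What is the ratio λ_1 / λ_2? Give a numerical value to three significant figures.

3.74·10^5

λ_1 = 1.410·10^-6 m (from wavelength = 1410 nm, via λ given directly).
λ_2 = 3.771·10^-12 m (from frequency = 79500 PHz, via λ = c/f).
Ratio = 1.410·10^-6 / 3.771·10^-12 = 3.74·10^5.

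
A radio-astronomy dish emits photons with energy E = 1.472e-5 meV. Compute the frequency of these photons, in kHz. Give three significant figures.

(h = 6.62607015e-34 J·s, 1 eV = 1.602176634e-19 J.)
Convert to SI: E = 1.472e-5 meV = 2.3584e-27 J.
Since f = E/h for a photon, f = 3.559e6 Hz.
Converting to kHz: f = 3559 kHz ≈ 3560 kHz.

3560 kHz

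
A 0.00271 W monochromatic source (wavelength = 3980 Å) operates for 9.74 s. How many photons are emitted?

5.29 × 10^16 photons

Total energy: E_total = P·t = 0.00271 × 9.74 = 0.02640 J.
Per-photon energy: E = 4.991 × 10^-19 J.
N = E_total / E_photon = 5.29 × 10^16.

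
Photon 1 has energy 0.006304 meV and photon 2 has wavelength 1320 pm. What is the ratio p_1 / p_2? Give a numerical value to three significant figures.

6.71e-9

p_1 = 3.369e-33 kg·m/s (from energy = 0.006304 meV, via p = E/c).
p_2 = 5.020e-25 kg·m/s (from wavelength = 1320 pm, via p = h/λ).
Ratio = 3.369e-33 / 5.020e-25 = 6.71e-9.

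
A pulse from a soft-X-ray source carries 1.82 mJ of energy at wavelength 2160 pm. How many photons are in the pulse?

1.98 × 10^13 photons

Per-photon energy: E = 9.197 × 10^-17 J (from wavelength = 2160 pm).
N = E_total / E_photon = 0.00182 J / 9.197 × 10^-17 J = 1.98 × 10^13.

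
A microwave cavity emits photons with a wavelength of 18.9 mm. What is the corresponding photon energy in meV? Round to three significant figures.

Convert to SI: λ = 18.9 mm = 0.0189 m.
Apply E = hc/λ: E = 1.051 × 10^-23 J.
Converting to meV: E = 0.06560 meV ≈ 0.0656 meV.

0.0656 meV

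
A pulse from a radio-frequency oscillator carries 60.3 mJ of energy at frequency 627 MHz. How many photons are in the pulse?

1.45·10^23 photons

Per-photon energy: E = 4.155·10^-25 J (from frequency = 627 MHz).
N = E_total / E_photon = 0.0603 J / 4.155·10^-25 J = 1.45·10^23.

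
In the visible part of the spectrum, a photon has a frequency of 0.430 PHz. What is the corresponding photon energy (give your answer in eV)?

1.78 eV

Use h = 6.62607015·10^-34 J·s, 1 eV = 1.602176634·10^-19 J.
Convert to SI: f = 0.430 PHz = 4.30·10^14 Hz.
The photon relation is E = hf, giving E = 2.849·10^-19 J.
Converting to eV: E = 1.778 eV ≈ 1.78 eV.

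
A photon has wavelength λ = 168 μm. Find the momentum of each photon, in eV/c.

Use h = 6.62607015·10^-34 J·s, c = 2.99792458·10^8 m/s, 1 eV = 1.602176634·10^-19 J.
Convert to SI: λ = 168 μm = 1.68·10^-4 m.
The photon relation is p = h/λ, giving p = 3.944·10^-30 kg·m/s.
Converting to eV/c: p = 0.007380 eV/c ≈ 7.38·10^-3 eV/c.

7.38·10^-3 eV/c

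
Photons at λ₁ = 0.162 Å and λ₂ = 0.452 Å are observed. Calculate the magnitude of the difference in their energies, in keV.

Using E = hc/λ: E₁ = 1.226e-14 J, E₂ = 4.395e-15 J.
|ΔE| = |1.226e-14 − 4.395e-15| = 7.87e-15 J = 49.1 keV.

49.1 keV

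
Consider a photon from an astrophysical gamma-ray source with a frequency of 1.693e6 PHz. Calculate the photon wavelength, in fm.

(c = 2.99792458e8 m/s.)
Convert to SI: f = 1.693e6 PHz = 1.693e21 Hz.
For a photon λ = c/f, so λ = 1.771e-13 m.
Converting to fm: λ = 177.1 fm ≈ 177 fm.

177 fm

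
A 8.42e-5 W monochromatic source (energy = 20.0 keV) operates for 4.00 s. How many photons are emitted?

Total energy: E_total = P·t = 8.42e-5 × 4.00 = 3.368e-4 J.
Per-photon energy: E = 3.204e-15 J.
N = E_total / E_photon = 1.05e11.

1.05e11 photons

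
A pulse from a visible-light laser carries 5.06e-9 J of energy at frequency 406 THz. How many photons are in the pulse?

Per-photon energy: E = 2.690e-19 J (from frequency = 406 THz).
N = E_total / E_photon = 5.06e-9 J / 2.690e-19 J = 1.88e10.

1.88e10 photons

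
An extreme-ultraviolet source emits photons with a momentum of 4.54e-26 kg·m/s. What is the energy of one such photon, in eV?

85.0 eV

Since E = pc for a photon, E = 1.361e-17 J.
Converting to eV: E = 84.95 eV ≈ 85.0 eV.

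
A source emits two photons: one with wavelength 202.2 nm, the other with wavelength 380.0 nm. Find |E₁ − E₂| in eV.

2.87 eV

Using E = hc/λ: E₁ = 9.8242 × 10^-19 J, E₂ = 5.2275 × 10^-19 J.
|ΔE| = |9.8242 × 10^-19 − 5.2275 × 10^-19| = 4.60 × 10^-19 J = 2.87 eV.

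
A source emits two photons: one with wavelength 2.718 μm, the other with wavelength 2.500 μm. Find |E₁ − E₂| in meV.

Using E = hc/λ: E₁ = 7.3085e-20 J, E₂ = 7.9458e-20 J.
|ΔE| = |7.3085e-20 − 7.9458e-20| = 6.37e-21 J = 39.8 meV.

39.8 meV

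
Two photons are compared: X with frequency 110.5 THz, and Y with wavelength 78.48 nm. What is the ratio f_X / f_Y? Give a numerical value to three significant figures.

0.0289

f_X = 1.105e14 Hz (from frequency = 110.5 THz, via f given directly).
f_Y = 3.820e15 Hz (from wavelength = 78.48 nm, via f = c/λ).
Ratio = 1.105e14 / 3.820e15 = 0.0289.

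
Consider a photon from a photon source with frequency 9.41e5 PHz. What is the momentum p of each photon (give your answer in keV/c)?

First convert: f = 9.41e5 PHz = 9.41e20 Hz.
For a photon p = hf/c, so p = 2.080e-21 kg·m/s.
Converting to keV/c: p = 3892 keV/c ≈ 3890 keV/c.

3890 keV/c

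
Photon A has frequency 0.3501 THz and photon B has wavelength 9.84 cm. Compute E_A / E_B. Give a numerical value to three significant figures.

E_A = 2.320e-22 J (from frequency = 0.3501 THz, via E = hf).
E_B = 2.019e-24 J (from wavelength = 9.84 cm, via E = hc/λ).
Ratio = 2.320e-22 / 2.019e-24 = 115.

115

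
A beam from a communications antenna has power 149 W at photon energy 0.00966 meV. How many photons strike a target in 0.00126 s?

Total energy: E_total = P·t = 149 × 0.00126 = 0.1877 J.
Per-photon energy: E = 1.548 × 10^-24 J.
N = E_total / E_photon = 1.21 × 10^23.

1.21 × 10^23 photons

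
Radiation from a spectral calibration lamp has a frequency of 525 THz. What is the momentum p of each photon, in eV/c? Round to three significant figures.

Use h = 6.62607015 × 10^-34 J·s, c = 2.99792458 × 10^8 m/s, 1 eV = 1.602176634 × 10^-19 J.
First convert: f = 525 THz = 5.25 × 10^14 Hz.
Apply p = hf/c: p = 1.160 × 10^-27 kg·m/s.
Converting to eV/c: p = 2.171 eV/c ≈ 2.17 eV/c.

2.17 eV/c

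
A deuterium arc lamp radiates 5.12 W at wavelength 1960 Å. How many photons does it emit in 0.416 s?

2.10e18 photons

Total energy: E_total = P·t = 5.12 × 0.416 = 2.130 J.
Per-photon energy: E = 1.013e-18 J.
N = E_total / E_photon = 2.10e18.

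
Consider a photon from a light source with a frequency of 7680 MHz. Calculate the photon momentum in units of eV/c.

Take h = 6.62607015·10^-34 J·s, c = 2.99792458·10^8 m/s, 1 eV = 1.602176634·10^-19 J.
First convert: f = 7680 MHz = 7.68·10^9 Hz.
Apply p = hf/c: p = 1.697·10^-32 kg·m/s.
Converting to eV/c: p = 3.176·10^-5 eV/c ≈ 3.18·10^-5 eV/c.

3.18·10^-5 eV/c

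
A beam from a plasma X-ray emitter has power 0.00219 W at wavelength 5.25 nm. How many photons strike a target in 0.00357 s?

Total energy: E_total = P·t = 0.00219 × 0.00357 = 7.818 × 10^-6 J.
Per-photon energy: E = 3.784 × 10^-17 J.
N = E_total / E_photon = 2.07 × 10^11.

2.07 × 10^11 photons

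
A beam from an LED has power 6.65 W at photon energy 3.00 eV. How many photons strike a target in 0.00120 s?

Total energy: E_total = P·t = 6.65 × 0.00120 = 0.007980 J.
Per-photon energy: E = 4.807·10^-19 J.
N = E_total / E_photon = 1.66·10^16.

1.66·10^16 photons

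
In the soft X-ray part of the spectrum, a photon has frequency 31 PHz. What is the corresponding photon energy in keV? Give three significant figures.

Convert to SI: f = 31 PHz = 3.1e16 Hz.
Since E = hf for a photon, E = 2.054e-17 J.
Converting to keV: E = 0.1282 keV ≈ 0.128 keV.

0.128 keV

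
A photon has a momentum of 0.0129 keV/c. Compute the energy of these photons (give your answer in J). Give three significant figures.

First convert: p = 0.0129 keV/c = 6.8941 × 10^-27 kg·m/s.
For a photon E = pc, so E = 2.067 × 10^-18 J.
So E ≈ 2.07 × 10^-18 J.

2.07 × 10^-18 J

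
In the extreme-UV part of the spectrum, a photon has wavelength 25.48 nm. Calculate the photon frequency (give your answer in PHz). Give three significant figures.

First convert: λ = 25.48 nm = 2.548e-8 m.
Apply f = c/λ: f = 1.177e16 Hz.
Converting to PHz: f = 11.77 PHz ≈ 11.8 PHz.

11.8 PHz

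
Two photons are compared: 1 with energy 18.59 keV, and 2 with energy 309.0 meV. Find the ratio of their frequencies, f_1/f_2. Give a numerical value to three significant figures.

f_1 = 4.495 × 10^18 Hz (from energy = 18.59 keV, via f = E/h).
f_2 = 7.472 × 10^13 Hz (from energy = 309.0 meV, via f = E/h).
Ratio = 4.495 × 10^18 / 7.472 × 10^13 = 6.02 × 10^4.

6.02 × 10^4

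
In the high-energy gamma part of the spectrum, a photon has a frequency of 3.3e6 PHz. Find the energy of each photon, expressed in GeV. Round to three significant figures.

Use h = 6.62607015e-34 J·s, 1 eV = 1.602176634e-19 J.
Convert to SI: f = 3.3e6 PHz = 3.3e21 Hz.
For a photon E = hf, so E = 2.187e-12 J.
Converting to GeV: E = 0.01365 GeV ≈ 0.0136 GeV.

0.0136 GeV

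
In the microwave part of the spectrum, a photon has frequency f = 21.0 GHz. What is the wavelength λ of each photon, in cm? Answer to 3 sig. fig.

Convert to SI: f = 21.0 GHz = 2.10e10 Hz.
Apply λ = c/f: λ = 0.01428 m.
Converting to cm: λ = 1.428 cm ≈ 1.43 cm.

1.43 cm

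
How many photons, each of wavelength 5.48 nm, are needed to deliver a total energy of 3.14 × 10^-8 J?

8.66 × 10^8 photons

Per-photon energy: E = 3.625 × 10^-17 J (from wavelength = 5.48 nm).
N = E_total / E_photon = 3.14 × 10^-8 J / 3.625 × 10^-17 J = 8.66 × 10^8.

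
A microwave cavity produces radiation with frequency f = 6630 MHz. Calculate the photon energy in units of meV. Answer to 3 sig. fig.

First convert: f = 6630 MHz = 6.63 × 10^9 Hz.
Since E = hf for a photon, E = 4.393 × 10^-24 J.
Converting to meV: E = 0.02742 meV ≈ 0.0274 meV.

0.0274 meV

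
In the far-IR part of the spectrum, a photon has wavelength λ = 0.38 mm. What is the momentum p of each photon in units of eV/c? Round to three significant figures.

First convert: λ = 0.38 mm = 3.8e-4 m.
The photon relation is p = h/λ, giving p = 1.744e-30 kg·m/s.
Converting to eV/c: p = 0.003263 eV/c ≈ 3.26e-3 eV/c.

3.26e-3 eV/c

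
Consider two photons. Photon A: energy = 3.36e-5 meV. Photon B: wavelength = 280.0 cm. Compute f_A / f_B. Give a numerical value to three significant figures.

0.0759

f_A = 8.124e6 Hz (from energy = 3.36e-5 meV, via f = E/h).
f_B = 1.071e8 Hz (from wavelength = 280.0 cm, via f = c/λ).
Ratio = 8.124e6 / 1.071e8 = 0.0759.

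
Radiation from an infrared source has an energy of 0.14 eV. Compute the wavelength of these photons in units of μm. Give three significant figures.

Use h = 6.62607015e-34 J·s, c = 2.99792458e8 m/s, 1 eV = 1.602176634e-19 J.
Convert to SI: E = 0.14 eV = 2.2430e-20 J.
For a photon λ = hc/E, so λ = 8.856e-6 m.
Converting to μm: λ = 8.856 μm ≈ 8.86 μm.

8.86 μm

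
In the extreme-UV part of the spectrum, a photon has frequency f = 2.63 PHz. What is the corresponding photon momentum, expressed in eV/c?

10.9 eV/c

Take h = 6.62607015·10^-34 J·s, c = 2.99792458·10^8 m/s, 1 eV = 1.602176634·10^-19 J.
Convert to SI: f = 2.63 PHz = 2.63·10^15 Hz.
Since p = hf/c for a photon, p = 5.813·10^-27 kg·m/s.
Converting to eV/c: p = 10.88 eV/c ≈ 10.9 eV/c.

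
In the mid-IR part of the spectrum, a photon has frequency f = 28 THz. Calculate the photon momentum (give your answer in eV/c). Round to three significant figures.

0.116 eV/c

Use h = 6.62607015e-34 J·s, c = 2.99792458e8 m/s, 1 eV = 1.602176634e-19 J.
Convert to SI: f = 28 THz = 2.8e13 Hz.
Since p = hf/c for a photon, p = 6.189e-29 kg·m/s.
Converting to eV/c: p = 0.1158 eV/c ≈ 0.116 eV/c.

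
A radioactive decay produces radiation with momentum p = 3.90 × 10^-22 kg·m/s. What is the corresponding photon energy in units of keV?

730 keV

For a photon E = pc, so E = 1.169 × 10^-13 J.
Converting to keV: E = 729.8 keV ≈ 730 keV.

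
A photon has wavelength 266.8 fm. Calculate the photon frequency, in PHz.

1.12e6 PHz

(c = 2.99792458e8 m/s.)
In SI units: λ = 266.8 fm = 2.668e-13 m.
Apply f = c/λ: f = 1.124e21 Hz.
Converting to PHz: f = 1.124e6 PHz ≈ 1.12e6 PHz.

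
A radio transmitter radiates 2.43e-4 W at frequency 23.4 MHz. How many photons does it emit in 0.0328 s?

Total energy: E_total = P·t = 2.43e-4 × 0.0328 = 7.970e-6 J.
Per-photon energy: E = 1.551e-26 J.
N = E_total / E_photon = 5.14e20.

5.14e20 photons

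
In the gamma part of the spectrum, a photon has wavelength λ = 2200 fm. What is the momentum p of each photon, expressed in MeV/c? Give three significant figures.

Use h = 6.62607015e-34 J·s, c = 2.99792458e8 m/s, 1 eV = 1.602176634e-19 J.
Convert to SI: λ = 2200 fm = 2.2e-12 m.
The photon relation is p = h/λ, giving p = 3.012e-22 kg·m/s.
Converting to MeV/c: p = 0.5636 MeV/c ≈ 0.564 MeV/c.

0.564 MeV/c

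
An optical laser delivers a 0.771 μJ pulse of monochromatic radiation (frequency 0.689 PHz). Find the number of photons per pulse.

1.69e12 photons

Per-photon energy: E = 4.565e-19 J (from frequency = 0.689 PHz).
N = E_total / E_photon = 7.71e-7 J / 4.565e-19 J = 1.69e12.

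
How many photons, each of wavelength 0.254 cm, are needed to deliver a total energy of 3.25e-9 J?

4.16e13 photons

Per-photon energy: E = 7.821e-23 J (from wavelength = 0.254 cm).
N = E_total / E_photon = 3.25e-9 J / 7.821e-23 J = 4.16e13.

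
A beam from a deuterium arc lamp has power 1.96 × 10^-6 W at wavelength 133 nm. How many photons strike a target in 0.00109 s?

Total energy: E_total = P·t = 1.96 × 10^-6 × 0.00109 = 2.136 × 10^-9 J.
Per-photon energy: E = 1.494 × 10^-18 J.
N = E_total / E_photon = 1.43 × 10^9.

1.43 × 10^9 photons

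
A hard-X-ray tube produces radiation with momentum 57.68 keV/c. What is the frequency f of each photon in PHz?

1.39e4 PHz

Take h = 6.62607015e-34 J·s, c = 2.99792458e8 m/s, 1 eV = 1.602176634e-19 J.
Convert to SI: p = 57.68 keV/c = 3.0826e-23 kg·m/s.
The photon relation is f = pc/h, giving f = 1.395e19 Hz.
Converting to PHz: f = 13950 PHz ≈ 1.39e4 PHz.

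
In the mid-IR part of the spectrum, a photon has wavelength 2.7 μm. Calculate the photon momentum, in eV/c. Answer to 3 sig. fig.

0.459 eV/c

Convert to SI: λ = 2.7 μm = 2.7e-6 m.
For a photon p = h/λ, so p = 2.454e-28 kg·m/s.
Converting to eV/c: p = 0.4592 eV/c ≈ 0.459 eV/c.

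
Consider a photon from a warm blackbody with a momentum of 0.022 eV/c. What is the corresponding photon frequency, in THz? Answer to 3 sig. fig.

5.32 THz

First convert: p = 0.022 eV/c = 1.1757e-29 kg·m/s.
For a photon f = pc/h, so f = 5.320e12 Hz.
Converting to THz: f = 5.320 THz ≈ 5.32 THz.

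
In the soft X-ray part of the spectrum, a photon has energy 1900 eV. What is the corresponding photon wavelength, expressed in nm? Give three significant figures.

0.653 nm

(h = 6.62607015·10^-34 J·s, c = 2.99792458·10^8 m/s, 1 eV = 1.602176634·10^-19 J.)
In SI units: E = 1900 eV = 3.0441·10^-16 J.
Apply λ = hc/E: λ = 6.525·10^-10 m.
Converting to nm: λ = 0.6525 nm ≈ 0.653 nm.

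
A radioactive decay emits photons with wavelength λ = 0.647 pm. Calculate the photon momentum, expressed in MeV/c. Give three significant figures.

1.92 MeV/c

(h = 6.62607015·10^-34 J·s, c = 2.99792458·10^8 m/s, 1 eV = 1.602176634·10^-19 J.)
Convert to SI: λ = 0.647 pm = 6.47·10^-13 m.
Apply p = h/λ: p = 1.024·10^-21 kg·m/s.
Converting to MeV/c: p = 1.916 MeV/c ≈ 1.92 MeV/c.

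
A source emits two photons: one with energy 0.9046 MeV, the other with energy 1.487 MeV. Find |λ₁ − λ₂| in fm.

Using λ = hc/E: λ₁ = 1.3706e-12 m, λ₂ = 8.3379e-13 m.
|Δλ| = |1.3706e-12 − 8.3379e-13| = 5.37e-13 m = 537 fm.

537 fm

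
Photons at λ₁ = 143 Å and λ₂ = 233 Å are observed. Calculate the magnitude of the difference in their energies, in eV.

33.5 eV

Using E = hc/λ: E₁ = 1.389 × 10^-17 J, E₂ = 8.526 × 10^-18 J.
|ΔE| = |1.389 × 10^-17 − 8.526 × 10^-18| = 5.37 × 10^-18 J = 33.5 eV.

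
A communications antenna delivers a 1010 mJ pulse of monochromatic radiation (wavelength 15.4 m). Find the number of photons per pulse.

Per-photon energy: E = 1.290 × 10^-26 J (from wavelength = 15.4 m).
N = E_total / E_photon = 1.01 J / 1.290 × 10^-26 J = 7.83 × 10^25.

7.83 × 10^25 photons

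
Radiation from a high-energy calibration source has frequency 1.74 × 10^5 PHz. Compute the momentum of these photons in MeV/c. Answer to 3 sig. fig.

0.720 MeV/c

Use h = 6.62607015 × 10^-34 J·s, c = 2.99792458 × 10^8 m/s, 1 eV = 1.602176634 × 10^-19 J.
In SI units: f = 1.74 × 10^5 PHz = 1.74 × 10^20 Hz.
The photon relation is p = hf/c, giving p = 3.846 × 10^-22 kg·m/s.
Converting to MeV/c: p = 0.7196 MeV/c ≈ 0.720 MeV/c.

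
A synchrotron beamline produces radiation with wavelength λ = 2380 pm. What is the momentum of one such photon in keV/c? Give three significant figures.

0.521 keV/c

Take h = 6.62607015e-34 J·s, c = 2.99792458e8 m/s, 1 eV = 1.602176634e-19 J.
Convert to SI: λ = 2380 pm = 2.38e-9 m.
The photon relation is p = h/λ, giving p = 2.784e-25 kg·m/s.
Converting to keV/c: p = 0.5209 keV/c ≈ 0.521 keV/c.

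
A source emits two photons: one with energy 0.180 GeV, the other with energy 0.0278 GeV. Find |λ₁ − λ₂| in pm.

0.0377 pm

Using λ = hc/E: λ₁ = 6.888e-15 m, λ₂ = 4.460e-14 m.
|Δλ| = |6.888e-15 − 4.460e-14| = 3.77e-14 m = 0.0377 pm.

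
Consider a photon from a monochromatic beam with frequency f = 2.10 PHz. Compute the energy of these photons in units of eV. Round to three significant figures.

8.68 eV

Take h = 6.62607015·10^-34 J·s, 1 eV = 1.602176634·10^-19 J.
Convert to SI: f = 2.10 PHz = 2.10·10^15 Hz.
Since E = hf for a photon, E = 1.391·10^-18 J.
Converting to eV: E = 8.685 eV ≈ 8.68 eV.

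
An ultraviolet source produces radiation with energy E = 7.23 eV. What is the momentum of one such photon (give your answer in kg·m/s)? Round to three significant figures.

3.86 × 10^-27 kg·m/s

Take c = 2.99792458 × 10^8 m/s, 1 eV = 1.602176634 × 10^-19 J.
Convert to SI: E = 7.23 eV = 1.1584 × 10^-18 J.
The photon relation is p = E/c, giving p = 3.864 × 10^-27 kg·m/s.
So p ≈ 3.86 × 10^-27 kg·m/s.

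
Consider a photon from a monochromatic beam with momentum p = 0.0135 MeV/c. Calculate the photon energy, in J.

In SI units: p = 0.0135 MeV/c = 7.2148 × 10^-24 kg·m/s.
Apply E = pc: E = 2.163 × 10^-15 J.
So E ≈ 2.16 × 10^-15 J.

2.16 × 10^-15 J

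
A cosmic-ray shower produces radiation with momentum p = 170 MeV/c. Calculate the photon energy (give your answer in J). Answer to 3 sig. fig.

Convert to SI: p = 170 MeV/c = 9.0853·10^-20 kg·m/s.
Apply E = pc: E = 2.724·10^-11 J.
So E ≈ 2.72·10^-11 J.

2.72·10^-11 J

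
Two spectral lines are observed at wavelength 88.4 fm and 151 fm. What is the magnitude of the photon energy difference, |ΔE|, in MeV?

5.81 MeV

Using E = hc/λ: E₁ = 2.247·10^-12 J, E₂ = 1.316·10^-12 J.
|ΔE| = |2.247·10^-12 − 1.316·10^-12| = 9.32·10^-13 J = 5.81 MeV.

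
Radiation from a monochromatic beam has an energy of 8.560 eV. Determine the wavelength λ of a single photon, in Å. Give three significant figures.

(h = 6.62607015e-34 J·s, c = 2.99792458e8 m/s, 1 eV = 1.602176634e-19 J.)
In SI units: E = 8.560 eV = 1.3715e-18 J.
Since λ = hc/E for a photon, λ = 1.448e-7 m.
Converting to Å: λ = 1448 Å ≈ 1450 Å.

1450 Å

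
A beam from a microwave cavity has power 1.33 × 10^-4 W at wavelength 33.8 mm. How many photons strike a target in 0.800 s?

Total energy: E_total = P·t = 1.33 × 10^-4 × 0.800 = 1.064 × 10^-4 J.
Per-photon energy: E = 5.877 × 10^-24 J.
N = E_total / E_photon = 1.81 × 10^19.

1.81 × 10^19 photons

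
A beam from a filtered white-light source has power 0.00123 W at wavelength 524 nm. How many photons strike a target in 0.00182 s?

Total energy: E_total = P·t = 0.00123 × 0.00182 = 2.239 × 10^-6 J.
Per-photon energy: E = 3.791 × 10^-19 J.
N = E_total / E_photon = 5.91 × 10^12.

5.91 × 10^12 photons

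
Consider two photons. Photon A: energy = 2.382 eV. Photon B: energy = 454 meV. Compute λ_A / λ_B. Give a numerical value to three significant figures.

0.191

λ_A = 5.205e-7 m (from energy = 2.382 eV, via λ = hc/E).
λ_B = 2.731e-6 m (from energy = 454 meV, via λ = hc/E).
Ratio = 5.205e-7 / 2.731e-6 = 0.191.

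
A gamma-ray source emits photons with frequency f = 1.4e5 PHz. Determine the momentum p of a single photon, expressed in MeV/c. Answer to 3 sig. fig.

In SI units: f = 1.4e5 PHz = 1.4e20 Hz.
The photon relation is p = hf/c, giving p = 3.094e-22 kg·m/s.
Converting to MeV/c: p = 0.5790 MeV/c ≈ 0.579 MeV/c.

0.579 MeV/c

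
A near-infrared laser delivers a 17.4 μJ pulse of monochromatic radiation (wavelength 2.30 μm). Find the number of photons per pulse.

2.01e14 photons

Per-photon energy: E = 8.637e-20 J (from wavelength = 2.30 μm).
N = E_total / E_photon = 1.74e-5 J / 8.637e-20 J = 2.01e14.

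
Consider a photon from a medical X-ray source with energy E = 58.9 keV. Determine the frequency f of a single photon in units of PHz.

Take h = 6.62607015e-34 J·s, 1 eV = 1.602176634e-19 J.
Convert to SI: E = 58.9 keV = 9.4368e-15 J.
Apply f = E/h: f = 1.424e19 Hz.
Converting to PHz: f = 14240 PHz ≈ 1.42e4 PHz.

1.42e4 PHz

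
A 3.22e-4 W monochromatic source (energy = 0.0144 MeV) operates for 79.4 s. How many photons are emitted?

Total energy: E_total = P·t = 3.22e-4 × 79.4 = 0.02557 J.
Per-photon energy: E = 2.307e-15 J.
N = E_total / E_photon = 1.11e13.

1.11e13 photons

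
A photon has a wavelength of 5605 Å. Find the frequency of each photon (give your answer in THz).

535 THz

Use c = 2.99792458e8 m/s.
First convert: λ = 5605 Å = 5.605e-7 m.
Since f = c/λ for a photon, f = 5.349e14 Hz.
Converting to THz: f = 534.9 THz ≈ 535 THz.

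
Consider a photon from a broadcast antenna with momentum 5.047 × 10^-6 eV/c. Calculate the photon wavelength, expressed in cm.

24.6 cm

Use h = 6.62607015 × 10^-34 J·s, c = 2.99792458 × 10^8 m/s, 1 eV = 1.602176634 × 10^-19 J.
First convert: p = 5.047 × 10^-6 eV/c = 2.6973 × 10^-33 kg·m/s.
For a photon λ = h/p, so λ = 0.2457 m.
Converting to cm: λ = 24.57 cm ≈ 24.6 cm.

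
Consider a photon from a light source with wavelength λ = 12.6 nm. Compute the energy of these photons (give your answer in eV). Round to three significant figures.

98.4 eV

In SI units: λ = 12.6 nm = 1.26 × 10^-8 m.
Since E = hc/λ for a photon, E = 1.577 × 10^-17 J.
Converting to eV: E = 98.40 eV ≈ 98.4 eV.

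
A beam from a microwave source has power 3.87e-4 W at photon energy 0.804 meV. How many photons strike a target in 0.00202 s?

6.07e15 photons

Total energy: E_total = P·t = 3.87e-4 × 0.00202 = 7.817e-7 J.
Per-photon energy: E = 1.288e-22 J.
N = E_total / E_photon = 6.07e15.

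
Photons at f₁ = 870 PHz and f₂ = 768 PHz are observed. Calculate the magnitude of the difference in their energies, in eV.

422 eV

Using E = hf: E₁ = 5.765e-16 J, E₂ = 5.089e-16 J.
|ΔE| = |5.765e-16 − 5.089e-16| = 6.76e-17 J = 422 eV.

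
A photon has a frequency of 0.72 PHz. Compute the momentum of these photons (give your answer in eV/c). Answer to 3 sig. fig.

2.98 eV/c

Convert to SI: f = 0.72 PHz = 7.2e14 Hz.
Apply p = hf/c: p = 1.591e-27 kg·m/s.
Converting to eV/c: p = 2.978 eV/c ≈ 2.98 eV/c.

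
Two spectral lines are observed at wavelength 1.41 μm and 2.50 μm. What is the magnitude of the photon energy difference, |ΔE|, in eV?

Using E = hc/λ: E₁ = 1.409e-19 J, E₂ = 7.946e-20 J.
|ΔE| = |1.409e-19 − 7.946e-20| = 6.14e-20 J = 0.383 eV.

0.383 eV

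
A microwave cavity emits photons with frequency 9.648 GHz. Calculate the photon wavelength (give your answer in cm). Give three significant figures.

In SI units: f = 9.648 GHz = 9.648 × 10^9 Hz.
For a photon λ = c/f, so λ = 0.03107 m.
Converting to cm: λ = 3.107 cm ≈ 3.11 cm.

3.11 cm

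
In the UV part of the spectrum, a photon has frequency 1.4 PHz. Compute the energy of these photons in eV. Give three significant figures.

In SI units: f = 1.4 PHz = 1.4·10^15 Hz.
The photon relation is E = hf, giving E = 9.276·10^-19 J.
Converting to eV: E = 5.790 eV ≈ 5.79 eV.

5.79 eV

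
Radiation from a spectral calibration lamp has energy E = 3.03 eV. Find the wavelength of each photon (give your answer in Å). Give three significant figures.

Take h = 6.62607015e-34 J·s, c = 2.99792458e8 m/s, 1 eV = 1.602176634e-19 J.
In SI units: E = 3.03 eV = 4.8546e-19 J.
Apply λ = hc/E: λ = 4.092e-7 m.
Converting to Å: λ = 4092 Å ≈ 4090 Å.

4090 Å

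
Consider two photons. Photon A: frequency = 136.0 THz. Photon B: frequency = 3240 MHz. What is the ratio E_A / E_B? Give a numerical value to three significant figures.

4.20 × 10^4

E_A = 9.011 × 10^-20 J (from frequency = 136.0 THz, via E = hf).
E_B = 2.147 × 10^-24 J (from frequency = 3240 MHz, via E = hf).
Ratio = 9.011 × 10^-20 / 2.147 × 10^-24 = 4.20 × 10^4.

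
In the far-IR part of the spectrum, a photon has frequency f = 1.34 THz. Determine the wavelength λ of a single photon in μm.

224 μm

In SI units: f = 1.34 THz = 1.34e12 Hz.
Since λ = c/f for a photon, λ = 2.237e-4 m.
Converting to μm: λ = 223.7 μm ≈ 224 μm.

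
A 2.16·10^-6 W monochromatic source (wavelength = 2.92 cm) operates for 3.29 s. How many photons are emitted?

Total energy: E_total = P·t = 2.16·10^-6 × 3.29 = 7.106·10^-6 J.
Per-photon energy: E = 6.803·10^-24 J.
N = E_total / E_photon = 1.04·10^18.

1.04·10^18 photons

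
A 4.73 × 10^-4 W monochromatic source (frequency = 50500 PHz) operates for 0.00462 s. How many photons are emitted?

6.53 × 10^7 photons

Total energy: E_total = P·t = 4.73 × 10^-4 × 0.00462 = 2.185 × 10^-6 J.
Per-photon energy: E = 3.346 × 10^-14 J.
N = E_total / E_photon = 6.53 × 10^7.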